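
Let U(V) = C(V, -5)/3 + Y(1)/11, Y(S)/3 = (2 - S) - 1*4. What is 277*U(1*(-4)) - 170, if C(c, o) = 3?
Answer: -1316/11 ≈ -119.64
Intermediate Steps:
Y(S) = -6 - 3*S (Y(S) = 3*((2 - S) - 1*4) = 3*((2 - S) - 4) = 3*(-2 - S) = -6 - 3*S)
U(V) = 2/11 (U(V) = 3/3 + (-6 - 3*1)/11 = 3*(⅓) + (-6 - 3)*(1/11) = 1 - 9*1/11 = 1 - 9/11 = 2/11)
277*U(1*(-4)) - 170 = 277*(2/11) - 170 = 554/11 - 170 = -1316/11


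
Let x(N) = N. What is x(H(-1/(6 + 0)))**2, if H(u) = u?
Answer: 1/36 ≈ 0.027778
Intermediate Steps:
x(H(-1/(6 + 0)))**2 = (-1/(6 + 0))**2 = (-1/6)**2 = 1/36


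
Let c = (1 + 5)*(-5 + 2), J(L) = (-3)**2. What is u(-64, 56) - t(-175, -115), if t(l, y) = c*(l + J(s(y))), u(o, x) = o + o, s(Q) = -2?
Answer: -3116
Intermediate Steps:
J(L) = 9
c = -18 (c = 6*(-3) = -18)
u(o, x) = 2*o
t(l, y) = -162 - 18*l (t(l, y) = -18*(l + 9) = -18*(9 + l) = -162 - 18*l)
u(-64, 56) - t(-175, -115) = 2*(-64) - (-162 - 18*(-175)) = -128 - (-162 + 3150) = -128 - 1*2988 = -128 - 2988 = -3116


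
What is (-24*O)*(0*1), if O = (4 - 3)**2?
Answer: 0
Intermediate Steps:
O = 1 (O = 1**2 = 1)
(-24*O)*(0*1) = (-24*1)*(0*1) = -24*0 = 0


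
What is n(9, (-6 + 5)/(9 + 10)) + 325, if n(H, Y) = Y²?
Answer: 117326/361 ≈ 325.00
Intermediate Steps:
n(9, (-6 + 5)/(9 + 10)) + 325 = ((-6 + 5)/(9 + 10))² + 325 = (-1/19)² + 325 = 1/361 + 325 = 117326/361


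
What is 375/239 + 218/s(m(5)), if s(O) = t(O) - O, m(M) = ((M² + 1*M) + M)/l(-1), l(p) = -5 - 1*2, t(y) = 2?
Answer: 54727/1673 ≈ 32.712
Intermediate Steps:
l(p) = -7 (l(p) = -5 - 2 = -7)
m(M) = -2*M/7 - M²/7 (m(M) = ((M² + 1*M) + M)/(-7) = ((M² + M) + M)*(-⅐) = ((M + M²) + M)*(-⅐) = (M² + 2*M)*(-⅐) = -2*M/7 - M²/7)
s(O) = 2 - O
375/239 + 218/s(m(5)) = 375/239 + 218/(2 - (-1)*5*(2 + 5)/7) = 375*(1/239) + 218/(2 - (-1)*5*7/7) = 375/239 + 218/(2 - 1*(-5)) = 375/239 + 218/(2 + 5) = 375/239 + 218/7 = 54727/1673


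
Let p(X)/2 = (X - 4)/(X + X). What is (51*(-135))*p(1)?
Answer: 20655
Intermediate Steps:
p(X) = (-4 + X)/X (p(X) = 2*((X - 4)/(X + X)) = 2*((-4 + X)/((2*X))) = 2*((-4 + X)*(1/(2*X))) = 2*((-4 + X)/(2*X)) = (-4 + X)/X)
(51*(-135))*p(1) = (51*(-135))*((-4 + 1)/1) = -6885*(-3) = 20655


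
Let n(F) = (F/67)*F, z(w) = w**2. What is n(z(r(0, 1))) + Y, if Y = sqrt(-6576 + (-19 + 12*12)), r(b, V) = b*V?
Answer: I*sqrt(6451) ≈ 80.318*I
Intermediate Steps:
r(b, V) = V*b
n(F) = F**2/67 (n(F) = (F*(1/67))*F = (F/67)*F = F**2/67)
Y = I*sqrt(6451) (Y = sqrt(-6576 + (-19 + 144)) = sqrt(-6576 + 125) = sqrt(-6451) = I*sqrt(6451) ≈ 80.318*I)
n(z(r(0, 1))) + Y = ((1*0)**2)**2/67 + I*sqrt(6451) = (0**2)**2/67 + I*sqrt(6451) = (1/67)*0**2 + I*sqrt(6451) = (1/67)*0 + I*sqrt(6451) = 0 + I*sqrt(6451) = I*sqrt(6451)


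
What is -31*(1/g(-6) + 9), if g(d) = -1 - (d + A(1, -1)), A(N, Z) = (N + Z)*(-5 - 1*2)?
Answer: -1426/5 ≈ -285.20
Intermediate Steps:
A(N, Z) = -7*N - 7*Z (A(N, Z) = (N + Z)*(-5 - 2) = (N + Z)*(-7) = -7*N - 7*Z)
g(d) = -1 - d (g(d) = -1 - (d + (-7*1 - 7*(-1))) = -1 - (d + (-7 + 7)) = -1 - (d + 0) = -1 - d)
-31*(1/g(-6) + 9) = -31*(1/(-1 - 1*(-6)) + 9) = -31*(1/(-1 + 6) + 9) = -31*(1/5 + 9) = -31*(⅕ + 9) = -31*46/5 = -1426/5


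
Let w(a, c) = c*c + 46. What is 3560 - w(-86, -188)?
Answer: -31830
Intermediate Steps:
w(a, c) = 46 + c**2 (w(a, c) = c**2 + 46 = 46 + c**2)
3560 - w(-86, -188) = 3560 - (46 + (-188)**2) = 3560 - (46 + 35344) = 3560 - 1*35390 = 3560 - 35390 = -31830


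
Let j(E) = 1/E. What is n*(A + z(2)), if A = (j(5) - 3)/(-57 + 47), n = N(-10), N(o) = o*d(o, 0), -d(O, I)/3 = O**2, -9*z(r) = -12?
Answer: 4840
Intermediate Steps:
z(r) = 4/3 (z(r) = -1/9*(-12) = 4/3)
d(O, I) = -3*O**2
N(o) = -3*o**3 (N(o) = o*(-3*o**2) = -3*o**3)
n = 3000 (n = -3*(-10)**3 = -3*(-1000) = 3000)
A = 7/25 (A = (1/5 - 3)/(-57 + 47) = (1/5 - 3)/(-10) = -14/5*(-1/10) = 7/25 ≈ 0.28000)
n*(A + z(2)) = 3000*(7/25 + 4/3) = 3000*(121/75) = 4840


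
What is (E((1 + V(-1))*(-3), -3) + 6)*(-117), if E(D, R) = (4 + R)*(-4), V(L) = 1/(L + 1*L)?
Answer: -234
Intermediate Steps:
V(L) = 1/(2*L) (V(L) = 1/(L + L) = 1/(2*L))
E(D, R) = -16 - 4*R
(E((1 + V(-1))*(-3), -3) + 6)*(-117) = ((-16 - 4*(-3)) + 6)*(-117) = ((-16 + 12) + 6)*(-117) = (-4 + 6)*(-117) = 2*(-117) = -234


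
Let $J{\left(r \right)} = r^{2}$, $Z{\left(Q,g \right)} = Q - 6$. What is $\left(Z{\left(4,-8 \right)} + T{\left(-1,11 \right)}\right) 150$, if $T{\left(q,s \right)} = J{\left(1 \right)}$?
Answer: $-150$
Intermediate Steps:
$Z{\left(Q,g \right)} = -6 + Q$
$T{\left(q,s \right)} = 1$ ($T{\left(q,s \right)} = 1^{2} = 1$)
$\left(Z{\left(4,-8 \right)} + T{\left(-1,11 \right)}\right) 150 = \left(\left(-6 + 4\right) + 1\right) 150 = \left(-2 + 1\right) 150 = \left(-1\right) 150 = -150$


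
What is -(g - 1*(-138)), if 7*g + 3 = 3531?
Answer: -642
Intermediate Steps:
g = 504 (g = -3/7 + (1/7)*3531 = -3/7 + 3531/7 = 504)
-(g - 1*(-138)) = -(504 - 1*(-138)) = -(504 + 138) = -1*642 = -642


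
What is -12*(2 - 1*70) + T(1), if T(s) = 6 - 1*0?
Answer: 822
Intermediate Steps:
T(s) = 6 (T(s) = 6 + 0 = 6)
-12*(2 - 1*70) + T(1) = -12*(2 - 1*70) + 6 = -12*(2 - 70) + 6 = -12*(-68) + 6 = 816 + 6 = 822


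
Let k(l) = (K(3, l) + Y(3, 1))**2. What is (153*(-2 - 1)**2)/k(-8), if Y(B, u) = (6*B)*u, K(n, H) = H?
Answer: 1377/100 ≈ 13.770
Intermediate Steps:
Y(B, u) = 6*B*u
k(l) = (18 + l)**2 (k(l) = (l + 6*3*1)**2 = (l + 18)**2 = (18 + l)**2)
(153*(-2 - 1)**2)/k(-8) = (153*(-2 - 1)**2)/((18 - 8)**2) = (153*(-3)**2)/(10**2) = (153*9)/100 = 1377*(1/100) = 1377/100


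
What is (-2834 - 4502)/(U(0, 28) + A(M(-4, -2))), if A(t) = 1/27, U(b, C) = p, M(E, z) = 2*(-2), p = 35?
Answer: -99036/473 ≈ -209.38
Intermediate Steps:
M(E, z) = -4
U(b, C) = 35
A(t) = 1/27
(-2834 - 4502)/(U(0, 28) + A(M(-4, -2))) = (-2834 - 4502)/(35 + 1/27) = -7336/946/27 = -7336*27/946 = -99036/473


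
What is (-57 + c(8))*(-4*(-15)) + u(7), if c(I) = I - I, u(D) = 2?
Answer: -3418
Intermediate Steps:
c(I) = 0
(-57 + c(8))*(-4*(-15)) + u(7) = (-57 + 0)*(-4*(-15)) + 2 = -57*60 + 2 = -3420 + 2 = -3418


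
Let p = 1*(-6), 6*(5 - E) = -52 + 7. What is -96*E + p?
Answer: -1206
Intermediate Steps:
E = 25/2 (E = 5 - (-52 + 7)/6 = 5 - ⅙*(-45) = 5 + 15/2 = 25/2 ≈ 12.500)
p = -6
-96*E + p = -96*25/2 - 6 = -1200 - 6 = -1206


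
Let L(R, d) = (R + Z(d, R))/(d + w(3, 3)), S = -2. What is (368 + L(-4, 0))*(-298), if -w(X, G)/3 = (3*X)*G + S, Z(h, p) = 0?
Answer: -8225992/75 ≈ -1.0968e+5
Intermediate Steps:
w(X, G) = 6 - 9*G*X (w(X, G) = -3*((3*X)*G - 2) = -3*(3*G*X - 2) = -3*(-2 + 3*G*X) = 6 - 9*G*X)
L(R, d) = R/(-75 + d) (L(R, d) = (R + 0)/(d + (6 - 9*3*3)) = R/(d + (6 - 81)) = R/(d - 75) = R/(-75 + d))
(368 + L(-4, 0))*(-298) = (368 - 4/(-75 + 0))*(-298) = (368 - 4/(-75))*(-298) = (368 - 4*(-1/75))*(-298) = (368 + 4/75)*(-298) = (27604/75)*(-298) = -8225992/75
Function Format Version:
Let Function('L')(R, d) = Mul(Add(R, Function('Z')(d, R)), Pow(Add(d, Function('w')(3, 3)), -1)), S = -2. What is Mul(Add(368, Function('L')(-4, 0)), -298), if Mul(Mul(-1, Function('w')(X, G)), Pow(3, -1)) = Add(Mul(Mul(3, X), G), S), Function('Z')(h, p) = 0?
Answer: Rational(-8225992, 75) ≈ -1.0968e+5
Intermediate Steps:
Function('w')(X, G) = Add(6, Mul(-9, G, X)) (Function('w')(X, G) = Mul(-3, Add(Mul(Mul(3, X), G), -2)) = Mul(-3, Add(Mul(3, G, X), -2)) = Mul(-3, Add(-2, Mul(3, G, X))) = Add(6, Mul(-9, G, X)))
Function('L')(R, d) = Mul(R, Pow(Add(-75, d), -1)) (Function('L')(R, d) = Mul(Add(R, 0), Pow(Add(d, Add(6, Mul(-9, 3, 3))), -1)) = Mul(R, Pow(Add(d, Add(6, -81)), -1)) = Mul(R, Pow(Add(d, -75), -1)) = Mul(R, Pow(Add(-75, d), -1)))
Mul(Add(368, Function('L')(-4, 0)), -298) = Mul(Add(368, Mul(-4, Pow(Add(-75, 0), -1))), -298) = Mul(Add(368, Mul(-4, Pow(-75, -1))), -298) = Mul(Add(368, Mul(-4, Rational(-1, 75))), -298) = Mul(Add(368, Rational(4, 75)), -298) = Mul(Rational(27604, 75), -298) = Rational(-8225992, 75)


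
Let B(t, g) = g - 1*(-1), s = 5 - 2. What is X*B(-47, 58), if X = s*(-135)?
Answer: -23895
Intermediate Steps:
s = 3
B(t, g) = 1 + g (B(t, g) = g + 1 = 1 + g)
X = -405 (X = 3*(-135) = -405)
X*B(-47, 58) = -405*(1 + 58) = -405*59 = -23895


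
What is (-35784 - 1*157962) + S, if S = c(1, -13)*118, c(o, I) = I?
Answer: -195280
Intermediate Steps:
S = -1534 (S = -13*118 = -1534)
(-35784 - 1*157962) + S = (-35784 - 1*157962) - 1534 = (-35784 - 157962) - 1534 = -193746 - 1534 = -195280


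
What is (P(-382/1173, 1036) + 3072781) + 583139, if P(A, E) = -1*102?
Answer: 3655818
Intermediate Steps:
P(A, E) = -102
(P(-382/1173, 1036) + 3072781) + 583139 = (-102 + 3072781) + 583139 = 3072679 + 583139 = 3655818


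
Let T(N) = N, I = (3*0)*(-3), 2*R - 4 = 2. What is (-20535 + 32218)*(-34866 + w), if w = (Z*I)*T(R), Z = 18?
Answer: -407339478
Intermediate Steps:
R = 3 (R = 2 + (1/2)*2 = 2 + 1 = 3)
I = 0 (I = 0*(-3) = 0)
w = 0 (w = (18*0)*3 = 0*3 = 0)
(-20535 + 32218)*(-34866 + w) = (-20535 + 32218)*(-34866 + 0) = 11683*(-34866) = -407339478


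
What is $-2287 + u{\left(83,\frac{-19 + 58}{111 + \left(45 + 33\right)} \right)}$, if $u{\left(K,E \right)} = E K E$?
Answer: $- \frac{9063076}{3969} \approx -2283.5$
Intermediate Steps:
$u{\left(K,E \right)} = K E^{2}$
$-2287 + u{\left(83,\frac{-19 + 58}{111 + \left(45 + 33\right)} \right)} = -2287 + 83 \left(\frac{-19 + 58}{111 + \left(45 + 33\right)}\right)^{2} = -2287 + 83 \left(\frac{39}{111 + 78}\right)^{2} = -2287 + 83 \left(\frac{39}{189}\right)^{2} = -2287 + 83 \left(39 \cdot \frac{1}{189}\right)^{2} = -2287 + 83 \left(\frac{13}{63}\right)^{2} = -2287 + 83 \cdot \frac{169}{3969} = -2287 + \frac{14027}{3969} = - \frac{9063076}{3969}$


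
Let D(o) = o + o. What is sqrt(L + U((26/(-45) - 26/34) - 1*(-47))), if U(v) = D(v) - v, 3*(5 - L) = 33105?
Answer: I*sqrt(714256870)/255 ≈ 104.81*I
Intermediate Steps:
D(o) = 2*o
L = -11030 (L = 5 - 1/3*33105 = 5 - 11035 = -11030)
U(v) = v (U(v) = 2*v - v = v)
sqrt(L + U((26/(-45) - 26/34) - 1*(-47))) = sqrt(-11030 + ((26/(-45) - 26/34) - 1*(-47))) = sqrt(-11030 + ((26*(-1/45) - 26*1/34) + 47)) = sqrt(-11030 + ((-26/45 - 13/17) + 47)) = sqrt(-11030 + (-1027/765 + 47)) = sqrt(-11030 + 34928/765) = sqrt(-8403022/765) = I*sqrt(714256870)/255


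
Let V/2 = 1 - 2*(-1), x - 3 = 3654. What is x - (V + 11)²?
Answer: 3368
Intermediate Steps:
x = 3657 (x = 3 + 3654 = 3657)
V = 6 (V = 2*(1 - 2*(-1)) = 2*(1 + 2) = 2*3 = 6)
x - (V + 11)² = 3657 - (6 + 11)² = 3657 - 1*17² = 3657 - 1*289 = 3657 - 289 = 3368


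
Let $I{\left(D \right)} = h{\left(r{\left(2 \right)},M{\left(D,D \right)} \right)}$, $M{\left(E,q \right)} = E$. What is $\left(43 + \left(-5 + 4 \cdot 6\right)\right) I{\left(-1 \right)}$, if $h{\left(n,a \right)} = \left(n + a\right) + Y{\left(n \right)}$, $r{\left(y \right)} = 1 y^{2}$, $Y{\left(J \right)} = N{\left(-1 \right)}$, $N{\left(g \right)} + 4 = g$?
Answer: $-124$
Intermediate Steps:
$N{\left(g \right)} = -4 + g$
$Y{\left(J \right)} = -5$ ($Y{\left(J \right)} = -4 - 1 = -5$)
$r{\left(y \right)} = y^{2}$
$h{\left(n,a \right)} = -5 + a + n$ ($h{\left(n,a \right)} = \left(n + a\right) - 5 = \left(a + n\right) - 5 = -5 + a + n$)
$I{\left(D \right)} = -1 + D$ ($I{\left(D \right)} = -5 + D + 2^{2} = -5 + D + 4 = -1 + D$)
$\left(43 + \left(-5 + 4 \cdot 6\right)\right) I{\left(-1 \right)} = \left(43 + \left(-5 + 4 \cdot 6\right)\right) \left(-1 - 1\right) = \left(43 + \left(-5 + 24\right)\right) \left(-2\right) = \left(43 + 19\right) \left(-2\right) = 62 \left(-2\right) = -124$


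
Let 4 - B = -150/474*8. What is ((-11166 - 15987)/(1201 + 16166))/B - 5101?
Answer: -725620693/142244 ≈ -5101.2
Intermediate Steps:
B = 516/79 (B = 4 - (-150/474)*8 = 4 - (-150*1/474)*8 = 4 - (-25)*8/79 = 4 - 1*(-200/79) = 4 + 200/79 = 516/79 ≈ 6.5316)
((-11166 - 15987)/(1201 + 16166))/B - 5101 = ((-11166 - 15987)/(1201 + 16166))/(516/79) - 5101 = -27153/17367*(79/516) - 5101 = -27153*1/17367*(79/516) - 5101 = -1293/827*79/516 - 5101 = -34049/142244 - 5101 = -725620693/142244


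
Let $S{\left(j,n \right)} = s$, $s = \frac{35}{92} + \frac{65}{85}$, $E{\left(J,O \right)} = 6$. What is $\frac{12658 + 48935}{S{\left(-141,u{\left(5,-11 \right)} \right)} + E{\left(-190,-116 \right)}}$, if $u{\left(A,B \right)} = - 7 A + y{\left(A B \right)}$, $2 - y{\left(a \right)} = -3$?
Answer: $\frac{32110484}{3725} \approx 8620.3$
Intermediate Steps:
$y{\left(a \right)} = 5$ ($y{\left(a \right)} = 2 - -3 = 2 + 3 = 5$)
$s = \frac{1791}{1564}$ ($s = 35 \cdot \frac{1}{92} + 65 \cdot \frac{1}{85} = \frac{35}{92} + \frac{13}{17} = \frac{1791}{1564} \approx 1.1451$)
$u{\left(A,B \right)} = 5 - 7 A$ ($u{\left(A,B \right)} = - 7 A + 5 = 5 - 7 A$)
$S{\left(j,n \right)} = \frac{1791}{1564}$
$\frac{12658 + 48935}{S{\left(-141,u{\left(5,-11 \right)} \right)} + E{\left(-190,-116 \right)}} = \frac{12658 + 48935}{\frac{1791}{1564} + 6} = \frac{61593}{\frac{11175}{1564}} = 61593 \cdot \frac{1564}{11175} = \frac{32110484}{3725}$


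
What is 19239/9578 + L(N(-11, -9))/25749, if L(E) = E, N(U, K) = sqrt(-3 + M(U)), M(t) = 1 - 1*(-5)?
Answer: 19239/9578 + sqrt(3)/25749 ≈ 2.0087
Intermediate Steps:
M(t) = 6 (M(t) = 1 + 5 = 6)
N(U, K) = sqrt(3) (N(U, K) = sqrt(-3 + 6) = sqrt(3))
19239/9578 + L(N(-11, -9))/25749 = 19239/9578 + sqrt(3)/25749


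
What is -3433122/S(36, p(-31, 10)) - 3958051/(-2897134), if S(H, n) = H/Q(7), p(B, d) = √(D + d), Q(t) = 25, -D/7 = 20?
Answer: -3453544712762/1448567 ≈ -2.3841e+6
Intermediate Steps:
D = -140 (D = -7*20 = -140)
p(B, d) = √(-140 + d)
S(H, n) = H/25
-3433122/S(36, p(-31, 10)) - 3958051/(-2897134) = -3433122/((1/25)*36) - 3958051/(-2897134) = -3433122/36/25 - 3958051*(-1/2897134) = -3433122*25/36 + 3958051/2897134 = -4768225/2 + 3958051/2897134 = -3453544712762/1448567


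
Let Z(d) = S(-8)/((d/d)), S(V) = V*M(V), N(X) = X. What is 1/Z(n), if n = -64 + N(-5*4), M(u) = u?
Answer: 1/64 ≈ 0.015625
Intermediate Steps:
n = -84 (n = -64 - 5*4 = -64 - 20 = -84)
S(V) = V**2 (S(V) = V*V = V**2)
Z(d) = 64 (Z(d) = (-8)**2/((d/d)) = 64/1 = 64*1 = 64)
1/Z(n) = 1/64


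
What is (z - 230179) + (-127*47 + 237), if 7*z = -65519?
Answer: -1716896/7 ≈ -2.4527e+5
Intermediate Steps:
z = -65519/7 (z = (1/7)*(-65519) = -65519/7 ≈ -9359.9)
(z - 230179) + (-127*47 + 237) = (-65519/7 - 230179) + (-127*47 + 237) = -1676772/7 + (-5969 + 237) = -1676772/7 - 5732 = -1716896/7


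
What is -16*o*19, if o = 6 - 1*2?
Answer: -1216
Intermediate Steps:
o = 4 (o = 6 - 2 = 4)
-16*o*19 = -16*4*19 = -64*19 = -1216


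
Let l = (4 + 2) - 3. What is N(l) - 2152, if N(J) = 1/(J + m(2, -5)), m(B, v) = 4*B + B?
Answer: -27975/13 ≈ -2151.9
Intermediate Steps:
m(B, v) = 5*B
l = 3 (l = 6 - 3 = 3)
N(J) = 1/(10 + J) (N(J) = 1/(J + 5*2) = 1/(J + 10) = 1/(10 + J))
N(l) - 2152 = 1/(10 + 3) - 2152 = 1/13 - 2152 = -27975/13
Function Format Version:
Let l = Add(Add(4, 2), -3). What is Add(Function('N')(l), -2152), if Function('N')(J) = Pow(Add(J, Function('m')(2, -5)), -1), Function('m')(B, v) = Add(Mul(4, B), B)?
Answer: Rational(-27975, 13) ≈ -2151.9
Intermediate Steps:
Function('m')(B, v) = Mul(5, B)
l = 3 (l = Add(6, -3) = 3)
Function('N')(J) = Pow(Add(10, J), -1) (Function('N')(J) = Pow(Add(J, Mul(5, 2)), -1) = Pow(Add(J, 10), -1) = Pow(Add(10, J), -1))
Add(Function('N')(l), -2152) = Add(Pow(Add(10, 3), -1), -2152) = Add(Pow(13, -1), -2152) = Add(Rational(1, 13), -2152) = Rational(-27975, 13)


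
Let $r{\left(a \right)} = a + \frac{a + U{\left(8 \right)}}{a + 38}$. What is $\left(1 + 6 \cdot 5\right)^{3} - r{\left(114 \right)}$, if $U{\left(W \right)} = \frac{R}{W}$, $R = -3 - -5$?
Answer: $\frac{18043159}{608} \approx 29676.0$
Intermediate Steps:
$R = 2$ ($R = -3 + 5 = 2$)
$U{\left(W \right)} = \frac{2}{W}$
$r{\left(a \right)} = a + \frac{\frac{1}{4} + a}{38 + a}$ ($r{\left(a \right)} = a + \frac{a + \frac{2}{8}}{a + 38} = a + \frac{a + 2 \cdot \frac{1}{8}}{38 + a} = a + \frac{a + \frac{1}{4}}{38 + a} = a + \frac{\frac{1}{4} + a}{38 + a}$)
$\left(1 + 6 \cdot 5\right)^{3} - r{\left(114 \right)} = \left(1 + 6 \cdot 5\right)^{3} - \frac{\frac{1}{4} + 114^{2} + 39 \cdot 114}{38 + 114} = \left(1 + 30\right)^{3} - \frac{\frac{1}{4} + 12996 + 4446}{152} = 31^{3} - \frac{1}{152} \cdot \frac{69769}{4} = 29791 - \frac{69769}{608} = \frac{18043159}{608}$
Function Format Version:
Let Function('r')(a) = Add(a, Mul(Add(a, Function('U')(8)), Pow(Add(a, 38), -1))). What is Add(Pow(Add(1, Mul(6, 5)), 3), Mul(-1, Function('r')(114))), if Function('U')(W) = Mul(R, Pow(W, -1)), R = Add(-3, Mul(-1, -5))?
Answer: Rational(18043159, 608) ≈ 29676.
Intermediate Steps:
R = 2 (R = Add(-3, 5) = 2)
Function('U')(W) = Mul(2, Pow(W, -1))
Function('r')(a) = Add(a, Mul(Pow(Add(38, a), -1), Add(Rational(1, 4), a))) (Function('r')(a) = Add(a, Mul(Add(a, Mul(2, Pow(8, -1))), Pow(Add(a, 38), -1))) = Add(a, Mul(Add(a, Mul(2, Rational(1, 8))), Pow(Add(38, a), -1))) = Add(a, Mul(Add(a, Rational(1, 4)), Pow(Add(38, a), -1))) = Add(a, Mul(Add(Rational(1, 4), a), Pow(Add(38, a), -1))) = Add(a, Mul(Pow(Add(38, a), -1), Add(Rational(1, 4), a))))
Add(Pow(Add(1, Mul(6, 5)), 3), Mul(-1, Function('r')(114))) = Add(Pow(Add(1, Mul(6, 5)), 3), Mul(-1, Mul(Pow(Add(38, 114), -1), Add(Rational(1, 4), Pow(114, 2), Mul(39, 114))))) = Add(Pow(Add(1, 30), 3), Mul(-1, Mul(Pow(152, -1), Add(Rational(1, 4), 12996, 4446)))) = Add(Pow(31, 3), Mul(-1, Mul(Rational(1, 152), Rational(69769, 4)))) = Add(29791, Mul(-1, Rational(69769, 608))) = Add(29791, Rational(-69769, 608)) = Rational(18043159, 608)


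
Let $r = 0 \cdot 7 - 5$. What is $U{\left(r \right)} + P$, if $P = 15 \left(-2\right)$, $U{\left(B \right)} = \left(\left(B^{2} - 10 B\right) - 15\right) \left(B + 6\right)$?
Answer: $30$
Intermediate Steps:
$r = -5$ ($r = 0 - 5 = -5$)
$U{\left(B \right)} = \left(6 + B\right) \left(-15 + B^{2} - 10 B\right)$ ($U{\left(B \right)} = \left(-15 + B^{2} - 10 B\right) \left(6 + B\right) = \left(6 + B\right) \left(-15 + B^{2} - 10 B\right)$)
$P = -30$
$U{\left(r \right)} + P = \left(-90 + \left(-5\right)^{3} - -375 - 4 \left(-5\right)^{2}\right) - 30 = \left(-90 - 125 + 375 - 100\right) - 30 = 60 - 30 = 30$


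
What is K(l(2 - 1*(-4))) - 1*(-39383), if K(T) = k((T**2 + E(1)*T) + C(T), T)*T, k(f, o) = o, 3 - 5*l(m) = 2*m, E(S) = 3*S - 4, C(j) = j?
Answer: 984656/25 ≈ 39386.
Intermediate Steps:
E(S) = -4 + 3*S
l(m) = 3/5 - 2*m/5
K(T) = T**2 (K(T) = T*T = T**2)
K(l(2 - 1*(-4))) - 1*(-39383) = (3/5 - 2*(2 - 1*(-4))/5)**2 - 1*(-39383) = (3/5 - 2*(2 + 4)/5)**2 + 39383 = (3/5 - 2/5*6)**2 + 39383 = (3/5 - 12/5)**2 + 39383 = (-9/5)**2 + 39383 = 81/25 + 39383 = 984656/25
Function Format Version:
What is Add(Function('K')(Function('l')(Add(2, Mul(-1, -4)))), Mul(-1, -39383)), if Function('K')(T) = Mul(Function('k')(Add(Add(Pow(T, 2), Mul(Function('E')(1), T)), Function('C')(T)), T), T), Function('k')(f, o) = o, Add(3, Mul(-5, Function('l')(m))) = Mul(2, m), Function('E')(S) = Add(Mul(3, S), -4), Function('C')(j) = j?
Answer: Rational(984656, 25) ≈ 39386.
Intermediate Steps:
Function('E')(S) = Add(-4, Mul(3, S))
Function('l')(m) = Add(Rational(3, 5), Mul(Rational(-2, 5), m)) (Function('l')(m) = Add(Rational(3, 5), Mul(Rational(-1, 5), Mul(2, m))) = Add(Rational(3, 5), Mul(Rational(-2, 5), m)))
Function('K')(T) = Pow(T, 2) (Function('K')(T) = Mul(T, T) = Pow(T, 2))
Add(Function('K')(Function('l')(Add(2, Mul(-1, -4)))), Mul(-1, -39383)) = Add(Pow(Add(Rational(3, 5), Mul(Rational(-2, 5), Add(2, Mul(-1, -4)))), 2), Mul(-1, -39383)) = Add(Pow(Add(Rational(3, 5), Mul(Rational(-2, 5), Add(2, 4))), 2), 39383) = Add(Pow(Add(Rational(3, 5), Mul(Rational(-2, 5), 6)), 2), 39383) = Add(Pow(Add(Rational(3, 5), Rational(-12, 5)), 2), 39383) = Add(Pow(Rational(-9, 5), 2), 39383) = Add(Rational(81, 25), 39383) = Rational(984656, 25)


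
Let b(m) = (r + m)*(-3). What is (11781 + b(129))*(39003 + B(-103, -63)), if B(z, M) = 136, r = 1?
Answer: 445832349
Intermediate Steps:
b(m) = -3 - 3*m (b(m) = (1 + m)*(-3) = -3 - 3*m)
(11781 + b(129))*(39003 + B(-103, -63)) = (11781 + (-3 - 3*129))*(39003 + 136) = (11781 + (-3 - 387))*39139 = (11781 - 390)*39139 = 11391*39139 = 445832349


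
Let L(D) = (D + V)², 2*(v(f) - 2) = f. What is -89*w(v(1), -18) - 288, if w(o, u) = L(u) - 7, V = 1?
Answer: -25386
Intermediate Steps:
v(f) = 2 + f/2
L(D) = (1 + D)² (L(D) = (D + 1)² = (1 + D)²)
w(o, u) = -7 + (1 + u)² (w(o, u) = (1 + u)² - 7 = -7 + (1 + u)²)
-89*w(v(1), -18) - 288 = -89*(-7 + (1 - 18)²) - 288 = -89*(-7 + (-17)²) - 288 = -89*(-7 + 289) - 288 = -89*282 - 288 = -25098 - 288 = -25386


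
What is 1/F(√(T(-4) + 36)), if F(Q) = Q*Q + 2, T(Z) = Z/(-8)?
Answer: 2/77 ≈ 0.025974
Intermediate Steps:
T(Z) = -Z/8 (T(Z) = Z*(-⅛) = -Z/8)
F(Q) = 2 + Q² (F(Q) = Q² + 2 = 2 + Q²)
1/F(√(T(-4) + 36)) = 1/(2 + (√(-⅛*(-4) + 36))²) = 1/(2 + (√(½ + 36))²) = 1/(2 + (√(73/2))²) = 1/(2 + (√146/2)²) = 1/(2 + 73/2) = 1/(77/2) = 2/77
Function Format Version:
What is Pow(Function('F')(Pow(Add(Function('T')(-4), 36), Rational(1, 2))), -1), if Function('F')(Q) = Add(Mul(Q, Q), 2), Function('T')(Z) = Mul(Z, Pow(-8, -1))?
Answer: Rational(2, 77) ≈ 0.025974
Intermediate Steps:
Function('T')(Z) = Mul(Rational(-1, 8), Z) (Function('T')(Z) = Mul(Z, Rational(-1, 8)) = Mul(Rational(-1, 8), Z))
Function('F')(Q) = Add(2, Pow(Q, 2)) (Function('F')(Q) = Add(Pow(Q, 2), 2) = Add(2, Pow(Q, 2)))
Pow(Function('F')(Pow(Add(Function('T')(-4), 36), Rational(1, 2))), -1) = Pow(Add(2, Pow(Pow(Add(Mul(Rational(-1, 8), -4), 36), Rational(1, 2)), 2)), -1) = Pow(Add(2, Pow(Pow(Add(Rational(1, 2), 36), Rational(1, 2)), 2)), -1) = Pow(Add(2, Pow(Pow(Rational(73, 2), Rational(1, 2)), 2)), -1) = Pow(Add(2, Pow(Mul(Rational(1, 2), Pow(146, Rational(1, 2))), 2)), -1) = Pow(Add(2, Rational(73, 2)), -1) = Pow(Rational(77, 2), -1) = Rational(2, 77)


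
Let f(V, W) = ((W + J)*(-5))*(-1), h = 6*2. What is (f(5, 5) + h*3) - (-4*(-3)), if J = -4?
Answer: 29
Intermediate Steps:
h = 12
f(V, W) = -20 + 5*W (f(V, W) = ((W - 4)*(-5))*(-1) = ((-4 + W)*(-5))*(-1) = (20 - 5*W)*(-1) = -20 + 5*W)
(f(5, 5) + h*3) - (-4*(-3)) = ((-20 + 5*5) + 12*3) - (-4*(-3)) = ((-20 + 25) + 36) - 12 = (5 + 36) - 1*12 = 41 - 12 = 29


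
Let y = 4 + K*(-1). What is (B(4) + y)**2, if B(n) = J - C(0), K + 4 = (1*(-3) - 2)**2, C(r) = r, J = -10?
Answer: 729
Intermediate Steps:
K = 21 (K = -4 + (1*(-3) - 2)**2 = -4 + (-3 - 2)**2 = -4 + (-5)**2 = -4 + 25 = 21)
B(n) = -10 (B(n) = -10 - 1*0 = -10 + 0 = -10)
y = -17 (y = 4 + 21*(-1) = 4 - 21 = -17)
(B(4) + y)**2 = (-10 - 17)**2 = (-27)**2 = 729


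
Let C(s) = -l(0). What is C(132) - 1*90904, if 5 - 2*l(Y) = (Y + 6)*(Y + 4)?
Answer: -181789/2 ≈ -90895.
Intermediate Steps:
l(Y) = 5/2 - (4 + Y)*(6 + Y)/2 (l(Y) = 5/2 - (Y + 6)*(Y + 4)/2 = 5/2 - (6 + Y)*(4 + Y)/2 = 5/2 - (4 + Y)*(6 + Y)/2)
C(s) = 19/2 (C(s) = -(-19/2 - 5*0 - ½*0²) = -(-19/2 + 0 - ½*0) = -(-19/2 + 0 + 0) = -1*(-19/2) = 19/2)
C(132) - 1*90904 = 19/2 - 1*90904 = 19/2 - 90904 = -181789/2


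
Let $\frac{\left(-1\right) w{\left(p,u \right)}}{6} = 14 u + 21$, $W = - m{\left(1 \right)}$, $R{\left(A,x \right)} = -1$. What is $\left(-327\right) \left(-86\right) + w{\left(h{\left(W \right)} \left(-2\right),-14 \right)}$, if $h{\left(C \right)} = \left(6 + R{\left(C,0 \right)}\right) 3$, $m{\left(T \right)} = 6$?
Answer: $29172$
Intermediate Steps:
$W = -6$ ($W = \left(-1\right) 6 = -6$)
$h{\left(C \right)} = 15$ ($h{\left(C \right)} = \left(6 - 1\right) 3 = 5 \cdot 3 = 15$)
$w{\left(p,u \right)} = -126 - 84 u$ ($w{\left(p,u \right)} = - 6 \left(14 u + 21\right) = - 6 \left(21 + 14 u\right) = -126 - 84 u$)
$\left(-327\right) \left(-86\right) + w{\left(h{\left(W \right)} \left(-2\right),-14 \right)} = \left(-327\right) \left(-86\right) - -1050 = 28122 + \left(-126 + 1176\right) = 28122 + 1050 = 29172$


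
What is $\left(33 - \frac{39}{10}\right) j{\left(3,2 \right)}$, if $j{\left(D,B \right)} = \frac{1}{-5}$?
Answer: $- \frac{291}{50} \approx -5.82$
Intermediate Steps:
$j{\left(D,B \right)} = - \frac{1}{5}$
$\left(33 - \frac{39}{10}\right) j{\left(3,2 \right)} = \left(33 - \frac{39}{10}\right) \left(- \frac{1}{5}\right) = \frac{291}{10} \left(- \frac{1}{5}\right) = - \frac{291}{50}$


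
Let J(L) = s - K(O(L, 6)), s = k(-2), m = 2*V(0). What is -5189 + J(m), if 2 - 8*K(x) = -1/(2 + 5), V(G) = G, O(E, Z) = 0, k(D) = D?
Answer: -290711/56 ≈ -5191.3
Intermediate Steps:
K(x) = 15/56 (K(x) = ¼ - (-1)/(8*(2 + 5)) = ¼ - (-1)/(8*7) = ¼ - ⅛*(-⅐) = ¼ + 1/56 = 15/56)
m = 0 (m = 2*0 = 0)
s = -2
J(L) = -127/56 (J(L) = -2 - 1*15/56 = -2 - 15/56 = -127/56)
-5189 + J(m) = -5189 - 127/56 = -290711/56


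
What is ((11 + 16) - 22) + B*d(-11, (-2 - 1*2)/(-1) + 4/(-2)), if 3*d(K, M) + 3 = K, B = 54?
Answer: -247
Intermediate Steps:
d(K, M) = -1 + K/3
((11 + 16) - 22) + B*d(-11, (-2 - 1*2)/(-1) + 4/(-2)) = ((11 + 16) - 22) + 54*(-1 + (⅓)*(-11)) = (27 - 22) + 54*(-1 - 11/3) = 5 + 54*(-14/3) = 5 - 252 = -247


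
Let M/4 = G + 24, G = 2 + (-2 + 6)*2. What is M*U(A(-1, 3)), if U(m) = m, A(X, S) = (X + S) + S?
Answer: 680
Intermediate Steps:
A(X, S) = X + 2*S (A(X, S) = (S + X) + S = X + 2*S)
G = 10 (G = 2 + 4*2 = 2 + 8 = 10)
M = 136 (M = 4*(10 + 24) = 4*34 = 136)
M*U(A(-1, 3)) = 136*(-1 + 2*3) = 136*(-1 + 6) = 136*5 = 680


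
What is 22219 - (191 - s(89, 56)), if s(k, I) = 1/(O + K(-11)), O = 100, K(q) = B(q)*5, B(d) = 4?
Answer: 2643361/120 ≈ 22028.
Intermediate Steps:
K(q) = 20 (K(q) = 4*5 = 20)
s(k, I) = 1/120 (s(k, I) = 1/(100 + 20) = 1/120)
22219 - (191 - s(89, 56)) = 22219 - (191 - 1*1/120) = 22219 - (191 - 1/120) = 22219 - 1*22919/120 = 22219 - 22919/120 = 2643361/120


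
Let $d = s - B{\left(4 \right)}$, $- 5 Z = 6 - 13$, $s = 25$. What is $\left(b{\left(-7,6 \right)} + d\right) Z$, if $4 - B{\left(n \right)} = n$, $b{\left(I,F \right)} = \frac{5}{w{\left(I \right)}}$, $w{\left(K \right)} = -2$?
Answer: $\frac{63}{2} \approx 31.5$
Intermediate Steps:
$b{\left(I,F \right)} = - \frac{5}{2}$ ($b{\left(I,F \right)} = \frac{5}{-2} = 5 \left(- \frac{1}{2}\right) = - \frac{5}{2}$)
$Z = \frac{7}{5}$ ($Z = - \frac{6 - 13}{5} = \left(- \frac{1}{5}\right) \left(-7\right) = \frac{7}{5} \approx 1.4$)
$B{\left(n \right)} = 4 - n$
$d = 25$ ($d = 25 - \left(4 - 4\right) = 25 - 0 = 25 + 0 = 25$)
$\left(b{\left(-7,6 \right)} + d\right) Z = \left(- \frac{5}{2} + 25\right) \frac{7}{5} = \frac{45}{2} \cdot \frac{7}{5} = \frac{63}{2}$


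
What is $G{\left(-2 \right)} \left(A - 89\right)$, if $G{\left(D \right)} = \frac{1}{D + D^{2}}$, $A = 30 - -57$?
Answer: $-1$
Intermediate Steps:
$A = 87$ ($A = 30 + 57 = 87$)
$G{\left(-2 \right)} \left(A - 89\right) = \frac{1}{\left(-2\right) \left(1 - 2\right)} \left(87 - 89\right) = - \frac{1}{2 \left(-1\right)} \left(-2\right) = \left(- \frac{1}{2}\right) \left(-1\right) \left(-2\right) = \frac{1}{2} \left(-2\right) = -1$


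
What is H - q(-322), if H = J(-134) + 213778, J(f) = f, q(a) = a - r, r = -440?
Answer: 213526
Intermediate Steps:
q(a) = 440 + a (q(a) = a - 1*(-440) = a + 440 = 440 + a)
H = 213644 (H = -134 + 213778 = 213644)
H - q(-322) = 213644 - (440 - 322) = 213644 - 1*118 = 213644 - 118 = 213526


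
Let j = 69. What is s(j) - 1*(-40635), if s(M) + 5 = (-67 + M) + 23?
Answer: 40655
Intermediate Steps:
s(M) = -49 + M (s(M) = -5 + ((-67 + M) + 23) = -5 + (-44 + M) = -49 + M)
s(j) - 1*(-40635) = (-49 + 69) - 1*(-40635) = 20 + 40635 = 40655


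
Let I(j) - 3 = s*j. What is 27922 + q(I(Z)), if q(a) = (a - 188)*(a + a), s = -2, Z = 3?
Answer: 29068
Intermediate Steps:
I(j) = 3 - 2*j
q(a) = 2*a*(-188 + a) (q(a) = (-188 + a)*(2*a) = 2*a*(-188 + a))
27922 + q(I(Z)) = 27922 + 2*(3 - 2*3)*(-188 + (3 - 2*3)) = 27922 + 2*(3 - 6)*(-188 + (3 - 6)) = 27922 + 2*(-3)*(-188 - 3) = 27922 + 2*(-3)*(-191) = 27922 + 1146 = 29068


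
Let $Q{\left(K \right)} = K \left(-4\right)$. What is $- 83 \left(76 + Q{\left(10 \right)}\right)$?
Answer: $-2988$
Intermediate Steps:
$Q{\left(K \right)} = - 4 K$
$- 83 \left(76 + Q{\left(10 \right)}\right) = - 83 \left(76 - 40\right) = \left(-83\right) 36 = -2988$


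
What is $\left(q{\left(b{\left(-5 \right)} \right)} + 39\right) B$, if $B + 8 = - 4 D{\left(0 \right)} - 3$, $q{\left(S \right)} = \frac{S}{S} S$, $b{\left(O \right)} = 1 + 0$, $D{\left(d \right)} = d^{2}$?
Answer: $-440$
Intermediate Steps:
$b{\left(O \right)} = 1$
$q{\left(S \right)} = S$ ($q{\left(S \right)} = 1 S = S$)
$B = -11$ ($B = -8 - \left(3 + 4 \cdot 0^{2}\right) = -8 - 3 = -11$)
$\left(q{\left(b{\left(-5 \right)} \right)} + 39\right) B = \left(1 + 39\right) \left(-11\right) = 40 \left(-11\right) = -440$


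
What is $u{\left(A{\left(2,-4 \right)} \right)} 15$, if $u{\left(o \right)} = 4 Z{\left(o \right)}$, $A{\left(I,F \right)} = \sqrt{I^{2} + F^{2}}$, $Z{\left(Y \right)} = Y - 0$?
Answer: $120 \sqrt{5} \approx 268.33$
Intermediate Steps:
$Z{\left(Y \right)} = Y$ ($Z{\left(Y \right)} = Y + 0 = Y$)
$A{\left(I,F \right)} = \sqrt{F^{2} + I^{2}}$
$u{\left(o \right)} = 4 o$
$u{\left(A{\left(2,-4 \right)} \right)} 15 = 4 \sqrt{\left(-4\right)^{2} + 2^{2}} \cdot 15 = 4 \sqrt{16 + 4} \cdot 15 = 4 \sqrt{20} \cdot 15 = 4 \cdot 2 \sqrt{5} \cdot 15 = 8 \sqrt{5} \cdot 15 = 120 \sqrt{5}$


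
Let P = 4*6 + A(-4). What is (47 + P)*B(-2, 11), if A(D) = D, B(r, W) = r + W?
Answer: 603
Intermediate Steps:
B(r, W) = W + r
P = 20 (P = 4*6 - 4 = 24 - 4 = 20)
(47 + P)*B(-2, 11) = (47 + 20)*(11 - 2) = 67*9 = 603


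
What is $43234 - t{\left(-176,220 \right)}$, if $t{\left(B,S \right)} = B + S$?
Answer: $43190$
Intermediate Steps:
$43234 - t{\left(-176,220 \right)} = 43234 - \left(-176 + 220\right) = 43234 - 44 = 43190$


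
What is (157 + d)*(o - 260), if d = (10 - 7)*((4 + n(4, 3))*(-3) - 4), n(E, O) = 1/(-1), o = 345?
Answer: 10030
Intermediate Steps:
n(E, O) = -1
d = -39 (d = (10 - 7)*((4 - 1)*(-3) - 4) = 3*(3*(-3) - 4) = 3*(-9 - 4) = 3*(-13) = -39)
(157 + d)*(o - 260) = (157 - 39)*(345 - 260) = 118*85 = 10030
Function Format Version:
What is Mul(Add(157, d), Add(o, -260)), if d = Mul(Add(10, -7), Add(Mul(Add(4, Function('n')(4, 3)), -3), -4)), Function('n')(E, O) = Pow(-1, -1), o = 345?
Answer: 10030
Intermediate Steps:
Function('n')(E, O) = -1
d = -39 (d = Mul(Add(10, -7), Add(Mul(Add(4, -1), -3), -4)) = Mul(3, Add(Mul(3, -3), -4)) = Mul(3, Add(-9, -4)) = Mul(3, -13) = -39)
Mul(Add(157, d), Add(o, -260)) = Mul(Add(157, -39), Add(345, -260)) = Mul(118, 85) = 10030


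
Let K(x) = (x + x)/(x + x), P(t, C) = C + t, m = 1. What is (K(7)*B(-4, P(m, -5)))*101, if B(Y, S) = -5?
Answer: -505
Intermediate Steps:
K(x) = 1 (K(x) = (2*x)/((2*x)) = (2*x)*(1/(2*x)) = 1)
(K(7)*B(-4, P(m, -5)))*101 = (1*(-5))*101 = -5*101 = -505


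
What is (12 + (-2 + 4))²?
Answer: 196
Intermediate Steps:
(12 + (-2 + 4))² = (12 + 2)² = 14² = 196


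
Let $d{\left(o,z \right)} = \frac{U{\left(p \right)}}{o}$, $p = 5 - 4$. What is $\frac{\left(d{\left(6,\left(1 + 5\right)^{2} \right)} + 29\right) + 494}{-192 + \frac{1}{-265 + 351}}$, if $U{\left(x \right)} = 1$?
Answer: $- \frac{134977}{49533} \approx -2.725$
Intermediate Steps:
$p = 1$
$d{\left(o,z \right)} = \frac{1}{o}$ ($d{\left(o,z \right)} = 1 \frac{1}{o} = \frac{1}{o}$)
$\frac{\left(d{\left(6,\left(1 + 5\right)^{2} \right)} + 29\right) + 494}{-192 + \frac{1}{-265 + 351}} = \frac{\left(\frac{1}{6} + 29\right) + 494}{-192 + \frac{1}{-265 + 351}} = \frac{\left(\frac{1}{6} + 29\right) + 494}{-192 + \frac{1}{86}} = \frac{\frac{175}{6} + 494}{-192 + \frac{1}{86}} = \frac{3139}{6 \left(- \frac{16511}{86}\right)} = \frac{3139}{6} \left(- \frac{86}{16511}\right) = - \frac{134977}{49533}$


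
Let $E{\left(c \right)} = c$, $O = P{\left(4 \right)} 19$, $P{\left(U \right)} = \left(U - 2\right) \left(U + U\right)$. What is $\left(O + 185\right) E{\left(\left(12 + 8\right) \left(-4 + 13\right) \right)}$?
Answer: $88020$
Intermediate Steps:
$P{\left(U \right)} = 2 U \left(-2 + U\right)$ ($P{\left(U \right)} = \left(-2 + U\right) 2 U = 2 U \left(-2 + U\right)$)
$O = 304$ ($O = 2 \cdot 4 \left(-2 + 4\right) 19 = 2 \cdot 4 \cdot 2 \cdot 19 = 16 \cdot 19 = 304$)
$\left(O + 185\right) E{\left(\left(12 + 8\right) \left(-4 + 13\right) \right)} = \left(304 + 185\right) \left(12 + 8\right) \left(-4 + 13\right) = 489 \cdot 20 \cdot 9 = 489 \cdot 180 = 88020$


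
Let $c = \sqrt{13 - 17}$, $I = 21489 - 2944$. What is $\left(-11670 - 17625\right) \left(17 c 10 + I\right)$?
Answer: $-543275775 - 9960300 i \approx -5.4328 \cdot 10^{8} - 9.9603 \cdot 10^{6} i$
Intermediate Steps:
$I = 18545$
$c = 2 i$ ($c = \sqrt{-4} = 2 i \approx 2.0 i$)
$\left(-11670 - 17625\right) \left(17 c 10 + I\right) = \left(-11670 - 17625\right) \left(17 \cdot 2 i 10 + 18545\right) = - 29295 \left(34 i 10 + 18545\right) = - 29295 \left(340 i + 18545\right) = - 29295 \left(18545 + 340 i\right) = -543275775 - 9960300 i$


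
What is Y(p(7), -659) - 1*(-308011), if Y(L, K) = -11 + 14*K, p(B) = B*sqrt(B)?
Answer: 298774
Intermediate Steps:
p(B) = B**(3/2)
Y(p(7), -659) - 1*(-308011) = (-11 + 14*(-659)) - 1*(-308011) = (-11 - 9226) + 308011 = -9237 + 308011 = 298774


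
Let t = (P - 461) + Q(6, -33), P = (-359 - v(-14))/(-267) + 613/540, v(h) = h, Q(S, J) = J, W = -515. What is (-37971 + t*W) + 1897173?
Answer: 20304022873/9612 ≈ 2.1124e+6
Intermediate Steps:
P = 116657/48060 (P = (-359 - 1*(-14))/(-267) + 613/540 = (-359 + 14)*(-1/267) + 613*(1/540) = -345*(-1/267) + 613/540 = 115/89 + 613/540 = 116657/48060 ≈ 2.4273)
t = -23624983/48060 (t = (116657/48060 - 461) - 33 = -22039003/48060 - 33 = -23624983/48060 ≈ -491.57)
(-37971 + t*W) + 1897173 = (-37971 - 23624983/48060*(-515)) + 1897173 = (-37971 + 2433373249/9612) + 1897173 = 2068395997/9612 + 1897173 = 20304022873/9612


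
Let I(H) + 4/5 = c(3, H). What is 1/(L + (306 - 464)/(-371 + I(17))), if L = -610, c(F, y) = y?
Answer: -887/540675 ≈ -0.0016405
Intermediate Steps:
I(H) = -⅘ + H
1/(L + (306 - 464)/(-371 + I(17))) = 1/(-610 + (306 - 464)/(-371 + (-⅘ + 17))) = 1/(-610 - 158/(-371 + 81/5)) = 1/(-610 - 158/(-1774/5)) = 1/(-610 - 158*(-5/1774)) = 1/(-610 + 395/887) = 1/(-540675/887) = -887/540675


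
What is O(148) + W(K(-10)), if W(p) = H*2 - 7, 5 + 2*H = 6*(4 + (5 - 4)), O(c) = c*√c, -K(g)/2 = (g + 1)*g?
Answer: 18 + 296*√37 ≈ 1818.5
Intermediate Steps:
K(g) = -2*g*(1 + g) (K(g) = -2*(g + 1)*g = -2*(1 + g)*g = -2*g*(1 + g))
O(c) = c^(3/2)
H = 25/2 (H = -5/2 + (6*(4 + (5 - 4)))/2 = -5/2 + (6*(4 + 1))/2 = -5/2 + (6*5)/2 = -5/2 + (½)*30 = -5/2 + 15 = 25/2 ≈ 12.500)
W(p) = 18 (W(p) = (25/2)*2 - 7 = 25 - 7 = 18)
O(148) + W(K(-10)) = 148^(3/2) + 18 = 296*√37 + 18 = 18 + 296*√37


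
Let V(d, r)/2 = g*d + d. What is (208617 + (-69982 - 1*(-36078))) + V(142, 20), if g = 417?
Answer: 293425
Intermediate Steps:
V(d, r) = 836*d (V(d, r) = 2*(417*d + d) = 2*(418*d) = 836*d)
(208617 + (-69982 - 1*(-36078))) + V(142, 20) = (208617 + (-69982 - 1*(-36078))) + 836*142 = (208617 + (-69982 + 36078)) + 118712 = (208617 - 33904) + 118712 = 174713 + 118712 = 293425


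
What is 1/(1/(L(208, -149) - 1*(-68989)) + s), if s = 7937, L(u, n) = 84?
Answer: 69073/548232402 ≈ 0.00012599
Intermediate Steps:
1/(1/(L(208, -149) - 1*(-68989)) + s) = 1/(1/(84 - 1*(-68989)) + 7937) = 1/(1/(84 + 68989) + 7937) = 1/(1/69073 + 7937) = 1/(548232402/69073) = 69073/548232402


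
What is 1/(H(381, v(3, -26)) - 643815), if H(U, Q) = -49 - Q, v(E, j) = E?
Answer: -1/643867 ≈ -1.5531e-6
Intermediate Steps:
1/(H(381, v(3, -26)) - 643815) = 1/((-49 - 1*3) - 643815) = 1/((-49 - 3) - 643815) = 1/(-52 - 643815) = 1/(-643867) = -1/643867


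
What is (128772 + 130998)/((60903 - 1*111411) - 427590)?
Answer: -43295/79683 ≈ -0.54334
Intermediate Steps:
(128772 + 130998)/((60903 - 1*111411) - 427590) = 259770/((60903 - 111411) - 427590) = 259770/(-50508 - 427590) = 259770/(-478098) = 259770*(-1/478098) = -43295/79683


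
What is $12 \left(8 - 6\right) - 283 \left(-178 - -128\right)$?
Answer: $14174$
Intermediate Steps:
$12 \left(8 - 6\right) - 283 \left(-178 - -128\right) = 12 \cdot 2 - 283 \left(-178 + 128\right) = 24 - -14150 = 24 + 14150 = 14174$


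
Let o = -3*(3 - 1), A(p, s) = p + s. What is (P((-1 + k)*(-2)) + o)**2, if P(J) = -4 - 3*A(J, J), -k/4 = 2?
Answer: 13924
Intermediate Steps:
k = -8 (k = -4*2 = -8)
P(J) = -4 - 6*J (P(J) = -4 - 3*(J + J) = -4 - 6*J)
o = -6 (o = -3*2 = -6)
(P((-1 + k)*(-2)) + o)**2 = ((-4 - 6*(-1 - 8)*(-2)) - 6)**2 = ((-4 - (-54)*(-2)) - 6)**2 = ((-4 - 6*18) - 6)**2 = ((-4 - 108) - 6)**2 = (-112 - 6)**2 = (-118)**2 = 13924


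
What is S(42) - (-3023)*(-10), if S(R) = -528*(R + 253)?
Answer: -185990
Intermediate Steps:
S(R) = -133584 - 528*R (S(R) = -528*(253 + R) = -133584 - 528*R)
S(42) - (-3023)*(-10) = (-133584 - 528*42) - (-3023)*(-10) = (-133584 - 22176) - 1*30230 = -155760 - 30230 = -185990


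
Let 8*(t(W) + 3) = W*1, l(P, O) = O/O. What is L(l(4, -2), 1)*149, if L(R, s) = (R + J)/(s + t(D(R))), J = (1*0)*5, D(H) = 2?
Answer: -596/7 ≈ -85.143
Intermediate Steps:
l(P, O) = 1
t(W) = -3 + W/8 (t(W) = -3 + (W*1)/8 = -3 + W/8)
J = 0 (J = 0*5 = 0)
L(R, s) = R/(-11/4 + s) (L(R, s) = (R + 0)/(s + (-3 + (⅛)*2)) = R/(s + (-3 + ¼)) = R/(s - 11/4) = R/(-11/4 + s))
L(l(4, -2), 1)*149 = (4*1/(-11 + 4*1))*149 = (4*1/(-11 + 4))*149 = (4*1/(-7))*149 = (4*1*(-⅐))*149 = -4/7*149 = -596/7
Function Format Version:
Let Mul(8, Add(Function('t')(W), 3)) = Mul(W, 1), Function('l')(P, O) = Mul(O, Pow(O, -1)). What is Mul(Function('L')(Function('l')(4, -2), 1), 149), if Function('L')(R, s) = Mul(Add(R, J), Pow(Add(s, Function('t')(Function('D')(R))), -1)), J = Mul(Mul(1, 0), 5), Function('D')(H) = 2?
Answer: Rational(-596, 7) ≈ -85.143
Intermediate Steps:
Function('l')(P, O) = 1
Function('t')(W) = Add(-3, Mul(Rational(1, 8), W)) (Function('t')(W) = Add(-3, Mul(Rational(1, 8), Mul(W, 1))) = Add(-3, Mul(Rational(1, 8), W)))
J = 0 (J = Mul(0, 5) = 0)
Function('L')(R, s) = Mul(R, Pow(Add(Rational(-11, 4), s), -1)) (Function('L')(R, s) = Mul(Add(R, 0), Pow(Add(s, Add(-3, Mul(Rational(1, 8), 2))), -1)) = Mul(R, Pow(Add(s, Add(-3, Rational(1, 4))), -1)) = Mul(R, Pow(Add(s, Rational(-11, 4)), -1)) = Mul(R, Pow(Add(Rational(-11, 4), s), -1)))
Mul(Function('L')(Function('l')(4, -2), 1), 149) = Mul(Mul(4, 1, Pow(Add(-11, Mul(4, 1)), -1)), 149) = Mul(Mul(4, 1, Pow(Add(-11, 4), -1)), 149) = Mul(Mul(4, 1, Pow(-7, -1)), 149) = Mul(Mul(4, 1, Rational(-1, 7)), 149) = Mul(Rational(-4, 7), 149) = Rational(-596, 7)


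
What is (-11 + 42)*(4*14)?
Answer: 1736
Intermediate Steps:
(-11 + 42)*(4*14) = 31*56 = 1736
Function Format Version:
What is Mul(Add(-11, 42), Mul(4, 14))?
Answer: 1736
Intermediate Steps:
Mul(Add(-11, 42), Mul(4, 14)) = Mul(31, 56) = 1736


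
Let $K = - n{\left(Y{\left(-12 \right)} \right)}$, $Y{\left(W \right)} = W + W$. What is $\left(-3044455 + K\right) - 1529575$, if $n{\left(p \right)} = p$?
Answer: $-4574006$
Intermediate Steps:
$Y{\left(W \right)} = 2 W$
$K = 24$ ($K = - 2 \left(-12\right) = \left(-1\right) \left(-24\right) = 24$)
$\left(-3044455 + K\right) - 1529575 = \left(-3044455 + 24\right) - 1529575 = -3044431 - 1529575 = -4574006$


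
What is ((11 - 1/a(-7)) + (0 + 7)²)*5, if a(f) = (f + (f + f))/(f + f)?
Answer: 890/3 ≈ 296.67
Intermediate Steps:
a(f) = 3/2 (a(f) = (f + 2*f)/((2*f)) = (3*f)*(1/(2*f)) = 3/2)
((11 - 1/a(-7)) + (0 + 7)²)*5 = ((11 - 1/3/2) + (0 + 7)²)*5 = ((11 - 1*⅔) + 7²)*5 = ((11 - ⅔) + 49)*5 = (31/3 + 49)*5 = (178/3)*5 = 890/3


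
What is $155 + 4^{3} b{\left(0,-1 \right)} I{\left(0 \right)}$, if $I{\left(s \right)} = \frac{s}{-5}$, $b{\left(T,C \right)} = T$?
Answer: $155$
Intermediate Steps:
$I{\left(s \right)} = - \frac{s}{5}$ ($I{\left(s \right)} = s \left(- \frac{1}{5}\right) = - \frac{s}{5}$)
$155 + 4^{3} b{\left(0,-1 \right)} I{\left(0 \right)} = 155 + 4^{3} \cdot 0 \left(\left(- \frac{1}{5}\right) 0\right) = 155 + 64 \cdot 0 \cdot 0 = 155 + 64 \cdot 0 = 155 + 0 = 155$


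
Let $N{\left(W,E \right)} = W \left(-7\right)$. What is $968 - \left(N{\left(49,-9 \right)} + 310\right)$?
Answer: $1001$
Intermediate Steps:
$N{\left(W,E \right)} = - 7 W$
$968 - \left(N{\left(49,-9 \right)} + 310\right) = 968 - \left(\left(-7\right) 49 + 310\right) = 968 - \left(-343 + 310\right) = 968 - -33 = 968 + 33 = 1001$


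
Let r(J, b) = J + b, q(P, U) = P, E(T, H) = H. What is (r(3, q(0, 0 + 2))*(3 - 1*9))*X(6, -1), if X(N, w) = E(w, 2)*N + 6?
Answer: -324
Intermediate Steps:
X(N, w) = 6 + 2*N (X(N, w) = 2*N + 6 = 6 + 2*N)
(r(3, q(0, 0 + 2))*(3 - 1*9))*X(6, -1) = ((3 + 0)*(3 - 1*9))*(6 + 2*6) = (3*(3 - 9))*(6 + 12) = (3*(-6))*18 = -18*18 = -324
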